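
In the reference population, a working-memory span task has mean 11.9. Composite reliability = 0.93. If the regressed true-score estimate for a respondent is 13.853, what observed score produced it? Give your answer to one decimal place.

T̂ = ρX + (1 − ρ)μ  ⇒  X = (T̂ − (1 − ρ)μ) / ρ
X = (13.853 − 0.07 × 11.9) / 0.93 = (13.853 − 0.833) / 0.93 = 13.020 / 0.93 = 14.000

14.0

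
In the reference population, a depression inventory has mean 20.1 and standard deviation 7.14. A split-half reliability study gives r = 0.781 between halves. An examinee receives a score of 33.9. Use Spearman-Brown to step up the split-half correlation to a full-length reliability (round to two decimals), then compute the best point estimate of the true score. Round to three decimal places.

32.244

Spearman-Brown: ρ = 2r/(1 + r) = 2(0.781)/(1 + 0.781) = 1.5620/1.781 = 0.8770 → 0.88
Kelley's formula gives T̂ = 0.88·33.9 + 0.12·20.1 = 29.832 + 2.412 = 32.2440.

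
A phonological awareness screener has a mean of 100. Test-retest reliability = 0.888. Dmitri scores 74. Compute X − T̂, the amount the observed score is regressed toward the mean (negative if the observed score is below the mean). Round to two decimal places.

T̂ = 0.888(74) + 0.112(100) = 65.712 + 11.200 = 76.9120 → 76.912
X − T̂ = 74 − 76.912 = -2.912 → -2.91

-2.91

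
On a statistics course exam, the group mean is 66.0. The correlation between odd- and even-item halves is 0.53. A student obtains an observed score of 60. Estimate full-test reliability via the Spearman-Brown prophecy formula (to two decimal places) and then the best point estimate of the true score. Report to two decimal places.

61.86

Spearman-Brown: ρ = 2r/(1 + r) = 2(0.53)/(1 + 0.53) = 1.060/1.53 = 0.6928 → 0.69
T̂ = ρX + (1 − ρ)μ
  = 0.69 × 60 + 0.31 × 66.0
  = 41.40 + 20.460
  = 61.860
  ≈ 61.86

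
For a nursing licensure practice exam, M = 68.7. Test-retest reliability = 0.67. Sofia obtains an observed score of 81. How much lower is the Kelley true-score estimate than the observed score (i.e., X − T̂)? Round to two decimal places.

4.06

Kelley's formula gives T̂ = 0.67·81 + 0.33·68.7 = 54.27 + 22.671 = 76.9410.
X − T̂ = 81 − 76.941 = 4.059 → 4.06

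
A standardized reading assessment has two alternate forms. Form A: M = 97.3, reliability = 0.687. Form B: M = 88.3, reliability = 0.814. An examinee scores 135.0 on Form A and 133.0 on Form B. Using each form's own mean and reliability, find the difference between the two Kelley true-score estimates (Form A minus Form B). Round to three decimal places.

T̂_A = 0.687(135.0) + 0.313(97.3) = 123.19990
T̂_B = 0.814(133.0) + 0.186(88.3) = 124.68580
T̂_A − T̂_B = -1.48590

-1.486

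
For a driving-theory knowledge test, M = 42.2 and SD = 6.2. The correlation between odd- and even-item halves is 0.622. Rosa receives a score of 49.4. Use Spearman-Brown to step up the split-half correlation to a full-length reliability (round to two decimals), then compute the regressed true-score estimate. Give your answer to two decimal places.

Spearman-Brown: ρ = 2r/(1 + r) = 2(0.622)/(1 + 0.622) = 1.2440/1.622 = 0.7670 → 0.77
T̂ = ρX + (1 − ρ)μ
  = 0.77 × 49.4 + 0.23 × 42.2
  = 38.038 + 9.706
  = 47.744
  ≈ 47.74

47.74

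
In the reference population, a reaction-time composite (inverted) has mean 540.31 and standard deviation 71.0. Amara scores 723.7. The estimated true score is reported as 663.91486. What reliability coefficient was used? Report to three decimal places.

T̂ = ρX + (1 − ρ)μ  ⇒  T̂ − μ = ρ(X − μ)
ρ = (T̂ − μ)/(X − μ) = (663.91486 − 540.31) / (723.7 − 540.31) = 123.60486 / 183.39 = 0.67400

0.674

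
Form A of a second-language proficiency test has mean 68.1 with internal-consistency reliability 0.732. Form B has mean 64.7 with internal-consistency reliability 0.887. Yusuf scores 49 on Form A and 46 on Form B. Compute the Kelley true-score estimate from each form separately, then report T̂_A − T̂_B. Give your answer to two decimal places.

6.01

T̂_A = 0.732(49) + 0.268(68.1) = 54.1188
T̂_B = 0.887(46) + 0.113(64.7) = 48.1131
T̂_A − T̂_B = 6.0057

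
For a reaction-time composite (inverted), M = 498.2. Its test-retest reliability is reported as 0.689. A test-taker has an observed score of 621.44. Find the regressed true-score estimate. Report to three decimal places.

583.112

Weight the observed score by reliability and the mean by (1 − reliability): T̂ = 0.689·621.44 + 0.311·498.2 = 428.17216 + 154.9402 = 583.1124.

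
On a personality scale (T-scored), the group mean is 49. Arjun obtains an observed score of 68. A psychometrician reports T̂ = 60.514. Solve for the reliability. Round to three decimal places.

0.606

T̂ = ρX + (1 − ρ)μ  ⇒  T̂ − μ = ρ(X − μ)
ρ = (T̂ − μ)/(X − μ) = (60.514 − 49) / (68 − 49) = 11.514 / 19.0 = 0.60600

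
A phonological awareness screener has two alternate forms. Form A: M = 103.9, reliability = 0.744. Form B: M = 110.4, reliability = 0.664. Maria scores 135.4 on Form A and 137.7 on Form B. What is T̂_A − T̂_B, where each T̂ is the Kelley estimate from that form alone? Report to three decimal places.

T̂_A = 0.744(135.4) + 0.256(103.9) = 127.33600
T̂_B = 0.664(137.7) + 0.336(110.4) = 128.52720
T̂_A − T̂_B = -1.19120

-1.191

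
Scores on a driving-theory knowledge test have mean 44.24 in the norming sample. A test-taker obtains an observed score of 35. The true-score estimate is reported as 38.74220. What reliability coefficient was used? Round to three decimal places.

0.595

T̂ = ρX + (1 − ρ)μ  ⇒  T̂ − μ = ρ(X − μ)
ρ = (T̂ − μ)/(X − μ) = (38.74220 − 44.24) / (35 − 44.24) = -5.49780 / -9.24 = 0.59500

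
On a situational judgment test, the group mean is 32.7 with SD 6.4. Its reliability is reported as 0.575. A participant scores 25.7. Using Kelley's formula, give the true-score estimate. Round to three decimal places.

28.675

T̂ = ρX + (1 − ρ)μ
  = 0.575 × 25.7 + 0.425 × 32.7
  = 14.7775 + 13.8975
  = 28.6750
  ≈ 28.675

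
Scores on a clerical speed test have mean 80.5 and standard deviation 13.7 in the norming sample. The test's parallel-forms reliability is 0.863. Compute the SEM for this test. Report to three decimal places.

SEM = SD · √(1 − ρ) = 13.7 × √0.137 = 13.7 × 0.3701 = 5.0709

5.071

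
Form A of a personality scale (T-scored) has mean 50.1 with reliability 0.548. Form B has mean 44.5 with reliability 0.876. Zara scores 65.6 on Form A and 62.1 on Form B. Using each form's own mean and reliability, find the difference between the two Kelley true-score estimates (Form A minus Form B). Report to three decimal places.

T̂_A = 0.548(65.6) + 0.452(50.1) = 58.59400
T̂_B = 0.876(62.1) + 0.124(44.5) = 59.91760
T̂_A − T̂_B = -1.32360

-1.324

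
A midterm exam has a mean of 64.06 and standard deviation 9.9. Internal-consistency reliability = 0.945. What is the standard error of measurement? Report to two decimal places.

2.32

SEM = SD · √(1 − ρ) = 9.9 × √0.055 = 9.9 × 0.2345 = 2.322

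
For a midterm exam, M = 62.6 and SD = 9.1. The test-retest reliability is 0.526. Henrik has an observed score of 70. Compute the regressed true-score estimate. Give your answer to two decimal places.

T̂ = 0.526(70) + 0.474(62.6) = 36.820 + 29.6724 = 66.492 → 66.49

66.49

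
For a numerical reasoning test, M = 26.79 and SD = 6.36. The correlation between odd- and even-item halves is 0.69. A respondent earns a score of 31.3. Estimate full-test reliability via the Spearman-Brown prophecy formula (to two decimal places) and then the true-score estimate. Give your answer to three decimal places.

Spearman-Brown: ρ = 2r/(1 + r) = 2(0.69)/(1 + 0.69) = 1.380/1.69 = 0.8166 → 0.82
T̂ = 0.82(31.3) + 0.18(26.79) = 25.666 + 4.8222 = 30.4882 → 30.488

30.488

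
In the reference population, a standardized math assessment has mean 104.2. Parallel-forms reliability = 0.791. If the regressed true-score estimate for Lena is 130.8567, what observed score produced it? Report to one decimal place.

T̂ = ρX + (1 − ρ)μ  ⇒  X = (T̂ − (1 − ρ)μ) / ρ
X = (130.8567 − 0.209 × 104.2) / 0.791 = (130.8567 − 21.7778) / 0.791 = 109.0789 / 0.791 = 137.900

137.9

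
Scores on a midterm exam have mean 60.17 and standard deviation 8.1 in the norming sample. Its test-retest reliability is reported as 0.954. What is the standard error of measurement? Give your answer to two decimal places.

1.74

SEM = SD · √(1 − ρ) = 8.1 × √0.046 = 8.1 × 0.2145 = 1.737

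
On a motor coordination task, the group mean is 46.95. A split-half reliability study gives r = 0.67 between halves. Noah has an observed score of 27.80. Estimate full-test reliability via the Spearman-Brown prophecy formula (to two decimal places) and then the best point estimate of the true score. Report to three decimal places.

Spearman-Brown: ρ = 2r/(1 + r) = 2(0.67)/(1 + 0.67) = 1.340/1.67 = 0.8024 → 0.80
T̂ = 0.80(27.80) + 0.20(46.95) = 22.2400 + 9.3900 = 31.6300 → 31.630

31.630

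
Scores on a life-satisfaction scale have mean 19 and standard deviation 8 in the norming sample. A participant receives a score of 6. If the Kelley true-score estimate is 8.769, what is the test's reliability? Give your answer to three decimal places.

0.787

T̂ = ρX + (1 − ρ)μ  ⇒  T̂ − μ = ρ(X − μ)
ρ = (T̂ − μ)/(X − μ) = (8.769 − 19) / (6 − 19) = -10.231 / -13.0 = 0.78700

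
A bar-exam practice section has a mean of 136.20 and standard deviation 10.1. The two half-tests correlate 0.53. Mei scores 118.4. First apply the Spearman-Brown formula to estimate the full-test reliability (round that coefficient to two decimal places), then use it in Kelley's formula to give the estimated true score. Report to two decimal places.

Spearman-Brown: ρ = 2r/(1 + r) = 2(0.53)/(1 + 0.53) = 1.060/1.53 = 0.6928 → 0.69
T̂ = 0.69(118.4) + 0.31(136.20) = 81.696 + 42.2220 = 123.918 → 123.92

123.92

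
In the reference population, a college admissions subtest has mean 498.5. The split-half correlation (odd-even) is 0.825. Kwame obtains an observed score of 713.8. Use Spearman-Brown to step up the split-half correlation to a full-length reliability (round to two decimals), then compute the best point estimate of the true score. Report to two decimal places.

Spearman-Brown: ρ = 2r/(1 + r) = 2(0.825)/(1 + 0.825) = 1.6500/1.825 = 0.9041 → 0.90
T̂ = ρX + (1 − ρ)μ
  = 0.90 × 713.8 + 0.10 × 498.5
  = 642.420 + 49.850
  = 692.270
  ≈ 692.27

692.27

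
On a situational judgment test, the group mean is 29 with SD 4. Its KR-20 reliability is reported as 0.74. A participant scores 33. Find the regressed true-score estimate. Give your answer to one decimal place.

32.0

T̂ = ρX + (1 − ρ)μ
  = 0.74 × 33 + 0.26 × 29
  = 24.42 + 7.54
  = 31.96
  ≈ 32.0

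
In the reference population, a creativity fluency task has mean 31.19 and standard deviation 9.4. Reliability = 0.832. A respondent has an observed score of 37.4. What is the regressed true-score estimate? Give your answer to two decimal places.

36.36

Regress the observed score toward the mean by the unreliability: T̂ = 0.832·37.4 + 0.168·31.19 = 31.1168 + 5.23992 = 36.357.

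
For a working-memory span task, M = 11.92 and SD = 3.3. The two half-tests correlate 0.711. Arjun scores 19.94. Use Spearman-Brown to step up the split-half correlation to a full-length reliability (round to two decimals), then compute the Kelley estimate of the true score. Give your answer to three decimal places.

18.577

Spearman-Brown: ρ = 2r/(1 + r) = 2(0.711)/(1 + 0.711) = 1.4220/1.711 = 0.8311 → 0.83
T̂ = ρX + (1 − ρ)μ
  = 0.83 × 19.94 + 0.17 × 11.92
  = 16.5502 + 2.0264
  = 18.5766
  ≈ 18.577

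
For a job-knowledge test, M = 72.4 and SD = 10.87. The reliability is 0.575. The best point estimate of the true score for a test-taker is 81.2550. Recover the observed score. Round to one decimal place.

87.8

T̂ = ρX + (1 − ρ)μ  ⇒  X = (T̂ − (1 − ρ)μ) / ρ
X = (81.2550 − 0.425 × 72.4) / 0.575 = (81.2550 − 30.7700) / 0.575 = 50.4850 / 0.575 = 87.800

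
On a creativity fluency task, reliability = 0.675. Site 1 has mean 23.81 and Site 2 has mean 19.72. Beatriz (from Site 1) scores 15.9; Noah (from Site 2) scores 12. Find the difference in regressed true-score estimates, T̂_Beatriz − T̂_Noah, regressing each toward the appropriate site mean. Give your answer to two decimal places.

3.96

T̂_Beatriz = 0.675(15.9) + 0.325(23.81) = 18.4708
T̂_Noah = 0.675(12) + 0.325(19.72) = 14.5090
Difference = 18.4708 − 14.5090 = 3.9618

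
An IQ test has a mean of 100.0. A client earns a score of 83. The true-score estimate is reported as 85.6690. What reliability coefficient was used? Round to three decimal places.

T̂ = ρX + (1 − ρ)μ  ⇒  T̂ − μ = ρ(X − μ)
ρ = (T̂ − μ)/(X − μ) = (85.6690 − 100.0) / (83 − 100.0) = -14.3310 / -17.0 = 0.84300

0.843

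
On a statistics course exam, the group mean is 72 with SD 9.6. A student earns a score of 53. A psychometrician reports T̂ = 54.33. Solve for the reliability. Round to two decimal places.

T̂ = ρX + (1 − ρ)μ  ⇒  T̂ − μ = ρ(X − μ)
ρ = (T̂ − μ)/(X − μ) = (54.33 − 72) / (53 − 72) = -17.67 / -19.0 = 0.9300

0.93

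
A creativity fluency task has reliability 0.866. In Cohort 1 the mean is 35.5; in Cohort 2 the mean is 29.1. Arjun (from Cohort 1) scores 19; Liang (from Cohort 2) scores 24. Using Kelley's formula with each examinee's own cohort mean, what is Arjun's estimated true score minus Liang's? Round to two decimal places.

-3.47

T̂_Arjun = 0.866(19) + 0.134(35.5) = 21.2110
T̂_Liang = 0.866(24) + 0.134(29.1) = 24.6834
Difference = 21.2110 − 24.6834 = -3.4724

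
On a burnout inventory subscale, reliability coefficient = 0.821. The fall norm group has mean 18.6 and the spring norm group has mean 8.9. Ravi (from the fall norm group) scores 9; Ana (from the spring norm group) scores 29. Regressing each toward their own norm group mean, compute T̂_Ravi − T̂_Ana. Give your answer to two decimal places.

-14.68

T̂_Ravi = 0.821(9) + 0.179(18.6) = 10.7184
T̂_Ana = 0.821(29) + 0.179(8.9) = 25.4021
Difference = 10.7184 − 25.4021 = -14.6837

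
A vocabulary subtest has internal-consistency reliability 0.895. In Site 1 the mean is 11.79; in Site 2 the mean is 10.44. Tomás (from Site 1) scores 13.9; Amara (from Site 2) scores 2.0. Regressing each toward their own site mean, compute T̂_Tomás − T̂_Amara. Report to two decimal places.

10.79

T̂_Tomás = 0.895(13.9) + 0.105(11.79) = 13.6784
T̂_Amara = 0.895(2.0) + 0.105(10.44) = 2.8862
Difference = 13.6784 − 2.8862 = 10.7922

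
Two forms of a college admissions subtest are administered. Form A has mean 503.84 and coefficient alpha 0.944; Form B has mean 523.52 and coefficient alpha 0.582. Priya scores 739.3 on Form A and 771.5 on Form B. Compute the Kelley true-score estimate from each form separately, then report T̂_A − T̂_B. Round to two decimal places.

58.27

T̂_A = 0.944(739.3) + 0.056(503.84) = 726.1142
T̂_B = 0.582(771.5) + 0.418(523.52) = 667.8444
T̂_A − T̂_B = 58.2699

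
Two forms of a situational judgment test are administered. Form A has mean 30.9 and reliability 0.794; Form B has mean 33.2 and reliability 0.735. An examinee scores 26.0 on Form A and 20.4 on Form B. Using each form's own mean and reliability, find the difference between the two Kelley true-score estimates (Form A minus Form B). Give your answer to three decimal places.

3.217

T̂_A = 0.794(26.0) + 0.206(30.9) = 27.00940
T̂_B = 0.735(20.4) + 0.265(33.2) = 23.79200
T̂_A − T̂_B = 3.21740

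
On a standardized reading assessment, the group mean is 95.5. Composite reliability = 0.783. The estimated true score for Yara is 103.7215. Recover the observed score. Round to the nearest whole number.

T̂ = ρX + (1 − ρ)μ  ⇒  X = (T̂ − (1 − ρ)μ) / ρ
X = (103.7215 − 0.217 × 95.5) / 0.783 = (103.7215 − 20.7235) / 0.783 = 82.9980 / 0.783 = 106.00

106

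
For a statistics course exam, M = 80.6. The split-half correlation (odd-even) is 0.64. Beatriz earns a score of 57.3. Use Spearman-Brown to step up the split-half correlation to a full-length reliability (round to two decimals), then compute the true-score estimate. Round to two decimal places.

Spearman-Brown: ρ = 2r/(1 + r) = 2(0.64)/(1 + 0.64) = 1.280/1.64 = 0.7805 → 0.78
T̂ = ρX + (1 − ρ)μ
  = 0.78 × 57.3 + 0.22 × 80.6
  = 44.694 + 17.732
  = 62.426
  ≈ 62.43

62.43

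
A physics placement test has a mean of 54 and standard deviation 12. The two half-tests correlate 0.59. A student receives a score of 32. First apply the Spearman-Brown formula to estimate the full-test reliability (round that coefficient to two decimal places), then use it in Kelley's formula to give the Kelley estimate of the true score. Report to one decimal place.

Spearman-Brown: ρ = 2r/(1 + r) = 2(0.59)/(1 + 0.59) = 1.180/1.59 = 0.7421 → 0.74
T̂ = ρX + (1 − ρ)μ
  = 0.74 × 32 + 0.26 × 54
  = 23.68 + 14.04
  = 37.72
  ≈ 37.7

37.7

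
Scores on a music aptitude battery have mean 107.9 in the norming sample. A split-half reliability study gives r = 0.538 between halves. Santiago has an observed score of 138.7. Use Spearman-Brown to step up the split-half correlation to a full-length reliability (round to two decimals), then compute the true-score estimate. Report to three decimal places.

129.460

Spearman-Brown: ρ = 2r/(1 + r) = 2(0.538)/(1 + 0.538) = 1.0760/1.538 = 0.6996 → 0.70
T̂ = 0.70(138.7) + 0.30(107.9) = 97.090 + 32.370 = 129.4600 → 129.460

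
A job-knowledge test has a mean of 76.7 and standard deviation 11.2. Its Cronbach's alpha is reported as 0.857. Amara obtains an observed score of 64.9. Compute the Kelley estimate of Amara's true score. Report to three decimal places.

66.587

T̂ = ρX + (1 − ρ)μ
  = 0.857 × 64.9 + 0.143 × 76.7
  = 55.6193 + 10.9681
  = 66.5874
  ≈ 66.587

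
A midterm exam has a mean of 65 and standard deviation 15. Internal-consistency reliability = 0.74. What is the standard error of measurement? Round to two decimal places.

SEM = SD · √(1 − ρ) = 15 × √0.26 = 15 × 0.5099 = 7.649

7.65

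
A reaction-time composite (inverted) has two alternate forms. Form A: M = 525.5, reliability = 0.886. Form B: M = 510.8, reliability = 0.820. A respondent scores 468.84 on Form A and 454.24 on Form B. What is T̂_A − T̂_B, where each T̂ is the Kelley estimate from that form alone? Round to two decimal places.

10.88

T̂_A = 0.886(468.84) + 0.114(525.5) = 475.2992
T̂_B = 0.820(454.24) + 0.180(510.8) = 464.4208
T̂_A − T̂_B = 10.8784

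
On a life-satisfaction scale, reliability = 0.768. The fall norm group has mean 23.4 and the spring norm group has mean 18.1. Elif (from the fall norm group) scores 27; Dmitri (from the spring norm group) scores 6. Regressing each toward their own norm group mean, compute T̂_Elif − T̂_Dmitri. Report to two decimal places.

17.36

T̂_Elif = 0.768(27) + 0.232(23.4) = 26.1648
T̂_Dmitri = 0.768(6) + 0.232(18.1) = 8.8072
Difference = 26.1648 − 8.8072 = 17.3576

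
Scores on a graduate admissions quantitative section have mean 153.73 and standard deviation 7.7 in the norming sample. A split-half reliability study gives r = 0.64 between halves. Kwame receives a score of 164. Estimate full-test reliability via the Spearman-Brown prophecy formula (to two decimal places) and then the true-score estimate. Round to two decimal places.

Spearman-Brown: ρ = 2r/(1 + r) = 2(0.64)/(1 + 0.64) = 1.280/1.64 = 0.7805 → 0.78
Kelley's formula gives T̂ = 0.78·164 + 0.22·153.73 = 127.92 + 33.8206 = 161.741.

161.74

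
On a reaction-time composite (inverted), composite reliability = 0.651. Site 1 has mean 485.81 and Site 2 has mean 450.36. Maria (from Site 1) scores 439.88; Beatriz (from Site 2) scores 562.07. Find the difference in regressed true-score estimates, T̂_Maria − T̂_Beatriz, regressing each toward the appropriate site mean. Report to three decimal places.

-67.174

T̂_Maria = 0.651(439.88) + 0.349(485.81) = 455.90957
T̂_Beatriz = 0.651(562.07) + 0.349(450.36) = 523.08321
Difference = 455.90957 − 523.08321 = -67.17364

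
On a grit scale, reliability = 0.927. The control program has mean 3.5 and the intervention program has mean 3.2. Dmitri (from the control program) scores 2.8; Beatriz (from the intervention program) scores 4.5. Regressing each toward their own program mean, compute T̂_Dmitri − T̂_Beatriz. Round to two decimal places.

-1.55

T̂_Dmitri = 0.927(2.8) + 0.073(3.5) = 2.8511
T̂_Beatriz = 0.927(4.5) + 0.073(3.2) = 4.4051
Difference = 2.8511 − 4.4051 = -1.5540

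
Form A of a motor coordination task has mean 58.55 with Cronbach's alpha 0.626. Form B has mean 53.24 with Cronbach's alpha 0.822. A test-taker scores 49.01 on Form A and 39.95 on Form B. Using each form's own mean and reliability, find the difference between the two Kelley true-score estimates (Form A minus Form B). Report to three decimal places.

T̂_A = 0.626(49.01) + 0.374(58.55) = 52.57796
T̂_B = 0.822(39.95) + 0.178(53.24) = 42.31562
T̂_A − T̂_B = 10.26234

10.262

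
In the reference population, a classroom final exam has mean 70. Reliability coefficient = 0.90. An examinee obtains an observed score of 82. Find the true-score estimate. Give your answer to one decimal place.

80.8

Weight the observed score by reliability and the mean by (1 − reliability): T̂ = 0.90·82 + 0.10·70 = 73.80 + 7.00 = 80.80.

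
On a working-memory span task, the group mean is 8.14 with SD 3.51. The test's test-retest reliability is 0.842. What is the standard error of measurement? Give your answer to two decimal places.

1.40

SEM = SD · √(1 − ρ) = 3.51 × √0.158 = 3.51 × 0.3975 = 1.395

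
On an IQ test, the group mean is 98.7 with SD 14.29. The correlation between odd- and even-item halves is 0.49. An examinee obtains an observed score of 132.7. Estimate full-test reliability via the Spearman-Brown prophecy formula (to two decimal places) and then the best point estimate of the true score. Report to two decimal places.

Spearman-Brown: ρ = 2r/(1 + r) = 2(0.49)/(1 + 0.49) = 0.980/1.49 = 0.6577 → 0.66
T̂ = ρX + (1 − ρ)μ
  = 0.66 × 132.7 + 0.34 × 98.7
  = 87.582 + 33.558
  = 121.140
  ≈ 121.14

121.14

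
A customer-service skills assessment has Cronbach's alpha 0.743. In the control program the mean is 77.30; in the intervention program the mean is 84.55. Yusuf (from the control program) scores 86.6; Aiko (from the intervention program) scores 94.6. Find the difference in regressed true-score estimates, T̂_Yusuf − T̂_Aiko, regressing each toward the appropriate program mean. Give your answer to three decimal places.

T̂_Yusuf = 0.743(86.6) + 0.257(77.30) = 84.20990
T̂_Aiko = 0.743(94.6) + 0.257(84.55) = 92.01715
Difference = 84.20990 − 92.01715 = -7.80725

-7.807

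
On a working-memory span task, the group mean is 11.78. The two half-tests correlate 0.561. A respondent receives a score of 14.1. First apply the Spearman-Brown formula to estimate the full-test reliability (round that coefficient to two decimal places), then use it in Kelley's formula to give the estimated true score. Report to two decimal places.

Spearman-Brown: ρ = 2r/(1 + r) = 2(0.561)/(1 + 0.561) = 1.1220/1.561 = 0.7188 → 0.72
Regress the observed score toward the mean by the unreliability: T̂ = 0.72·14.1 + 0.28·11.78 = 10.152 + 3.2984 = 13.450.

13.45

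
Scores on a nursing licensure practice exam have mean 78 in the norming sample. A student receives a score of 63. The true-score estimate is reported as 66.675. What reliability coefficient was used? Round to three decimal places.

T̂ = ρX + (1 − ρ)μ  ⇒  T̂ − μ = ρ(X − μ)
ρ = (T̂ − μ)/(X − μ) = (66.675 − 78) / (63 − 78) = -11.325 / -15.0 = 0.75500

0.755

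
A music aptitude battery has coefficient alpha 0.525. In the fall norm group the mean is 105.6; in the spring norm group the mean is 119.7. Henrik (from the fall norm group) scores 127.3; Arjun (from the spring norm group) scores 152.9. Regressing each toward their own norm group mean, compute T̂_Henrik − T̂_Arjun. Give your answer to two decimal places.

T̂_Henrik = 0.525(127.3) + 0.475(105.6) = 116.9925
T̂_Arjun = 0.525(152.9) + 0.475(119.7) = 137.1300
Difference = 116.9925 − 137.1300 = -20.1375

-20.14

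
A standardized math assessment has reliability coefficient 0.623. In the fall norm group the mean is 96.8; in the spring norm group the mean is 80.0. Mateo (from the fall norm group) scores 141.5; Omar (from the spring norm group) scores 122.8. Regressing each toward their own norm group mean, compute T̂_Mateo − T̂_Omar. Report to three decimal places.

17.984

T̂_Mateo = 0.623(141.5) + 0.377(96.8) = 124.64810
T̂_Omar = 0.623(122.8) + 0.377(80.0) = 106.66440
Difference = 124.64810 − 106.66440 = 17.98370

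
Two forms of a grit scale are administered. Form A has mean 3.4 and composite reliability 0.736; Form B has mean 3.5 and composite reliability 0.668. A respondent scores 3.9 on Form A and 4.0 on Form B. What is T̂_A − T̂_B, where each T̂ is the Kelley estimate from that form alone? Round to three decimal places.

-0.066

T̂_A = 0.736(3.9) + 0.264(3.4) = 3.76800
T̂_B = 0.668(4.0) + 0.332(3.5) = 3.83400
T̂_A − T̂_B = -0.06600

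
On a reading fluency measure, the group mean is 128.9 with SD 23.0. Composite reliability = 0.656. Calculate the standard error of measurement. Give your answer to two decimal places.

SEM = SD · √(1 − ρ) = 23.0 × √0.344 = 23.0 × 0.5865 = 13.490

13.49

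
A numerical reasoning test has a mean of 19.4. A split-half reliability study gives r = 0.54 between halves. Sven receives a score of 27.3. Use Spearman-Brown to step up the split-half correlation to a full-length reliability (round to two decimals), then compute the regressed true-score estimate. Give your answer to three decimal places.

24.930

Spearman-Brown: ρ = 2r/(1 + r) = 2(0.54)/(1 + 0.54) = 1.080/1.54 = 0.7013 → 0.70
Weight the observed score by reliability and the mean by (1 − reliability): T̂ = 0.70·27.3 + 0.30·19.4 = 19.110 + 5.820 = 24.9300.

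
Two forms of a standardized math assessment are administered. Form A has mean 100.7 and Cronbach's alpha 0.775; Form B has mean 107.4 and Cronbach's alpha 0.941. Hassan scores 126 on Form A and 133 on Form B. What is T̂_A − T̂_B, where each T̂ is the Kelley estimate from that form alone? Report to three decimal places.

-11.182

T̂_A = 0.775(126) + 0.225(100.7) = 120.30750
T̂_B = 0.941(133) + 0.059(107.4) = 131.48960
T̂_A − T̂_B = -11.18210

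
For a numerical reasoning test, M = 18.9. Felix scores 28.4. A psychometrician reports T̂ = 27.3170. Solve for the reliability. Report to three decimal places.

T̂ = ρX + (1 − ρ)μ  ⇒  T̂ − μ = ρ(X − μ)
ρ = (T̂ − μ)/(X − μ) = (27.3170 − 18.9) / (28.4 − 18.9) = 8.4170 / 9.5 = 0.88600

0.886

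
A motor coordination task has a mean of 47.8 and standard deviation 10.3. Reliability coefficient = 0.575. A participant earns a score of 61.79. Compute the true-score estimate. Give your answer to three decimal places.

55.844

T̂ = ρX + (1 − ρ)μ
  = 0.575 × 61.79 + 0.425 × 47.8
  = 35.52925 + 20.3150
  = 55.8442
  ≈ 55.844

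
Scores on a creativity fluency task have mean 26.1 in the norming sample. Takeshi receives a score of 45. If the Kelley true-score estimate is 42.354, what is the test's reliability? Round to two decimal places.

T̂ = ρX + (1 − ρ)μ  ⇒  T̂ − μ = ρ(X − μ)
ρ = (T̂ − μ)/(X − μ) = (42.354 − 26.1) / (45 − 26.1) = 16.254 / 18.9 = 0.8600

0.86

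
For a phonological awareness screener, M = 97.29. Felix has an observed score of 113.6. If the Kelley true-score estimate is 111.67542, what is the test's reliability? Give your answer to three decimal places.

T̂ = ρX + (1 − ρ)μ  ⇒  T̂ − μ = ρ(X − μ)
ρ = (T̂ − μ)/(X − μ) = (111.67542 − 97.29) / (113.6 − 97.29) = 14.38542 / 16.31 = 0.88200

0.882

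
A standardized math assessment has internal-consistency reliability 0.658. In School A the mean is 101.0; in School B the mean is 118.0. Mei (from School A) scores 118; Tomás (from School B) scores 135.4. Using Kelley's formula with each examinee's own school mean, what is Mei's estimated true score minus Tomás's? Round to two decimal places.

-17.26

T̂_Mei = 0.658(118) + 0.342(101.0) = 112.1860
T̂_Tomás = 0.658(135.4) + 0.342(118.0) = 129.4492
Difference = 112.1860 − 129.4492 = -17.2632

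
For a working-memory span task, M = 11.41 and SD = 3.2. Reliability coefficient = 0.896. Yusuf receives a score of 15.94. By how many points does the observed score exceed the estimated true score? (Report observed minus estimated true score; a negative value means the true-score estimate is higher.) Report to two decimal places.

Weight the observed score by reliability and the mean by (1 − reliability): T̂ = 0.896·15.94 + 0.104·11.41 = 14.28224 + 1.18664 = 15.4689.
X − T̂ = 15.94 − 15.469 = 0.471 → 0.47

0.47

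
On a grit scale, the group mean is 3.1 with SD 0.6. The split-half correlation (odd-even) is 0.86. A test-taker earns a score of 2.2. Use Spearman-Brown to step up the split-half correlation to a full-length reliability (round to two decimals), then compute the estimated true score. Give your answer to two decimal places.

Spearman-Brown: ρ = 2r/(1 + r) = 2(0.86)/(1 + 0.86) = 1.720/1.86 = 0.9247 → 0.92
Kelley's formula gives T̂ = 0.92·2.2 + 0.08·3.1 = 2.024 + 0.248 = 2.272.

2.27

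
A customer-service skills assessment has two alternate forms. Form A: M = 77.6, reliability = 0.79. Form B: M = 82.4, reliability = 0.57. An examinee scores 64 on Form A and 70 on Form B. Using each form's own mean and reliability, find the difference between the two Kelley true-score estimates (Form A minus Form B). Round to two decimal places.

-8.48

T̂_A = 0.79(64) + 0.21(77.6) = 66.8560
T̂_B = 0.57(70) + 0.43(82.4) = 75.3320
T̂_A − T̂_B = -8.4760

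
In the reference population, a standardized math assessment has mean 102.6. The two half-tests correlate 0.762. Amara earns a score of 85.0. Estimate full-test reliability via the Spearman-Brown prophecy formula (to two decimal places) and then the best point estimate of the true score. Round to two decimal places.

87.46

Spearman-Brown: ρ = 2r/(1 + r) = 2(0.762)/(1 + 0.762) = 1.5240/1.762 = 0.8649 → 0.86
Weight the observed score by reliability and the mean by (1 − reliability): T̂ = 0.86·85.0 + 0.14·102.6 = 73.100 + 14.364 = 87.464.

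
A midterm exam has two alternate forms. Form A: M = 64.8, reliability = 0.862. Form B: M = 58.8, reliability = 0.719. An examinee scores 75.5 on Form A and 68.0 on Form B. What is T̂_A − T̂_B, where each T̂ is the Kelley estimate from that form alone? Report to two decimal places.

8.61

T̂_A = 0.862(75.5) + 0.138(64.8) = 74.0234
T̂_B = 0.719(68.0) + 0.281(58.8) = 65.4148
T̂_A − T̂_B = 8.6086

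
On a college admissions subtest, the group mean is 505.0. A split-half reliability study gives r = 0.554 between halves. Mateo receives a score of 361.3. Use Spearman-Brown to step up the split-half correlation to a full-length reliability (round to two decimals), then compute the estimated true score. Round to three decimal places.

Spearman-Brown: ρ = 2r/(1 + r) = 2(0.554)/(1 + 0.554) = 1.1080/1.554 = 0.7130 → 0.71
T̂ = 0.71(361.3) + 0.29(505.0) = 256.523 + 146.450 = 402.9730 → 402.973

402.973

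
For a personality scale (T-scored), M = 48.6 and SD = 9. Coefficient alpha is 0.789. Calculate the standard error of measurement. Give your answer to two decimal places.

4.13

SEM = SD · √(1 − ρ) = 9 × √0.211 = 9 × 0.4593 = 4.134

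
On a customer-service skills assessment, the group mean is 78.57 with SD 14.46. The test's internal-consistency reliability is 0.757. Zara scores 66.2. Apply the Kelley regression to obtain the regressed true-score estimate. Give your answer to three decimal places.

Kelley's formula gives T̂ = 0.757·66.2 + 0.243·78.57 = 50.1134 + 19.09251 = 69.2059.

69.206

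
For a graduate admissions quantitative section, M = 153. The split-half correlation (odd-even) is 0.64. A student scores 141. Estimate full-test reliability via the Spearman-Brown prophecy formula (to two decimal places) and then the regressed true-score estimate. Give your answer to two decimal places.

Spearman-Brown: ρ = 2r/(1 + r) = 2(0.64)/(1 + 0.64) = 1.280/1.64 = 0.7805 → 0.78
Weight the observed score by reliability and the mean by (1 − reliability): T̂ = 0.78·141 + 0.22·153 = 109.98 + 33.66 = 143.640.

143.64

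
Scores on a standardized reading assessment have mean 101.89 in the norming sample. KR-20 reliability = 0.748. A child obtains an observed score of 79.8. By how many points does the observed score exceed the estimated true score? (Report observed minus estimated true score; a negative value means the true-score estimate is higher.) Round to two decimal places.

T̂ = 0.748(79.8) + 0.252(101.89) = 59.6904 + 25.67628 = 85.3667 → 85.367
X − T̂ = 79.8 − 85.367 = -5.567 → -5.57

-5.57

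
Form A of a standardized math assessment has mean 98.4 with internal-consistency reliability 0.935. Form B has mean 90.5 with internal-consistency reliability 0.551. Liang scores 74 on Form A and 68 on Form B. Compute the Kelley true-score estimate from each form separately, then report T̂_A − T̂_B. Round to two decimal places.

T̂_A = 0.935(74) + 0.065(98.4) = 75.5860
T̂_B = 0.551(68) + 0.449(90.5) = 78.1025
T̂_A − T̂_B = -2.5165

-2.52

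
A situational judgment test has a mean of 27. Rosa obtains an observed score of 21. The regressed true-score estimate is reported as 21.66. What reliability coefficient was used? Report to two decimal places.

0.89

T̂ = ρX + (1 − ρ)μ  ⇒  T̂ − μ = ρ(X − μ)
ρ = (T̂ − μ)/(X − μ) = (21.66 − 27) / (21 − 27) = -5.34 / -6.0 = 0.8900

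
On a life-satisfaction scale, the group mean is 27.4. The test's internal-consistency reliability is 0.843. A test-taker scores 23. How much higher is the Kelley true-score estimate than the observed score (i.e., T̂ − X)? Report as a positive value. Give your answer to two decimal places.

0.69

T̂ = 0.843(23) + 0.157(27.4) = 19.389 + 4.3018 = 23.6908 → 23.691
T̂ − X = 23.691 − 23 = 0.691 → 0.69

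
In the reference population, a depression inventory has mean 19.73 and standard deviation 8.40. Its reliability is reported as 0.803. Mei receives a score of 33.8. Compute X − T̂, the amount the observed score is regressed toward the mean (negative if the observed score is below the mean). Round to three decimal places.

2.772

T̂ = 0.803(33.8) + 0.197(19.73) = 27.1414 + 3.88681 = 31.02821 → 31.0282
X − T̂ = 33.8 − 31.0282 = 2.7718 → 2.772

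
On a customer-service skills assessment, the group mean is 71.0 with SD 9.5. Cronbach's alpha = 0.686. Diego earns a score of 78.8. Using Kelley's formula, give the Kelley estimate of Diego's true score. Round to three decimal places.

76.351

T̂ = ρX + (1 − ρ)μ
  = 0.686 × 78.8 + 0.314 × 71.0
  = 54.0568 + 22.2940
  = 76.3508
  ≈ 76.351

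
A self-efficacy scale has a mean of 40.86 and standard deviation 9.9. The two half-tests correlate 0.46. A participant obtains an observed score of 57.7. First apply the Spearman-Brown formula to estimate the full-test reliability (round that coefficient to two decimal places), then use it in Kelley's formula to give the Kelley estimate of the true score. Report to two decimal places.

51.47

Spearman-Brown: ρ = 2r/(1 + r) = 2(0.46)/(1 + 0.46) = 0.920/1.46 = 0.6301 → 0.63
T̂ = 0.63(57.7) + 0.37(40.86) = 36.351 + 15.1182 = 51.469 → 51.47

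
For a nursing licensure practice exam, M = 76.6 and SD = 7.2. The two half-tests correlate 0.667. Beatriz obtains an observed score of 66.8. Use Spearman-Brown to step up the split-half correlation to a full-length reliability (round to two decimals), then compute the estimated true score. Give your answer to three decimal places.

Spearman-Brown: ρ = 2r/(1 + r) = 2(0.667)/(1 + 0.667) = 1.3340/1.667 = 0.8002 → 0.80
T̂ = 0.80(66.8) + 0.20(76.6) = 53.440 + 15.320 = 68.7600 → 68.760

68.760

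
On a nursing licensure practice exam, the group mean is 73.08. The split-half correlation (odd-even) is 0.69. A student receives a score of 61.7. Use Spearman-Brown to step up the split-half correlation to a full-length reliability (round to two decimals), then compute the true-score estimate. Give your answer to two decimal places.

63.75

Spearman-Brown: ρ = 2r/(1 + r) = 2(0.69)/(1 + 0.69) = 1.380/1.69 = 0.8166 → 0.82
Kelley's formula gives T̂ = 0.82·61.7 + 0.18·73.08 = 50.594 + 13.1544 = 63.748.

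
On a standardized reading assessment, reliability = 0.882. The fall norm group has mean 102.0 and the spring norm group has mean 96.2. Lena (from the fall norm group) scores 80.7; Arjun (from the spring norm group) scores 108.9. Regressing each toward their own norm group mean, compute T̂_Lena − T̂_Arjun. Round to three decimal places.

T̂_Lena = 0.882(80.7) + 0.118(102.0) = 83.21340
T̂_Arjun = 0.882(108.9) + 0.118(96.2) = 107.40140
Difference = 83.21340 − 107.40140 = -24.18800

-24.188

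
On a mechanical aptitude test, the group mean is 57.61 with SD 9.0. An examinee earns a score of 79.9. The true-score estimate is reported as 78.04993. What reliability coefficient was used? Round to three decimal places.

T̂ = ρX + (1 − ρ)μ  ⇒  T̂ − μ = ρ(X − μ)
ρ = (T̂ − μ)/(X − μ) = (78.04993 − 57.61) / (79.9 − 57.61) = 20.43993 / 22.29 = 0.91700

0.917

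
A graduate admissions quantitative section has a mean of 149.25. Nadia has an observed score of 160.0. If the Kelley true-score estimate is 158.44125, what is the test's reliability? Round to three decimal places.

0.855

T̂ = ρX + (1 − ρ)μ  ⇒  T̂ − μ = ρ(X − μ)
ρ = (T̂ − μ)/(X − μ) = (158.44125 − 149.25) / (160.0 − 149.25) = 9.19125 / 10.75 = 0.85500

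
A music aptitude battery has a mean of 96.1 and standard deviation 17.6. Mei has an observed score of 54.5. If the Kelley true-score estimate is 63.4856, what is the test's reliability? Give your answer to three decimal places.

T̂ = ρX + (1 − ρ)μ  ⇒  T̂ − μ = ρ(X − μ)
ρ = (T̂ − μ)/(X − μ) = (63.4856 − 96.1) / (54.5 − 96.1) = -32.6144 / -41.6 = 0.78400

0.784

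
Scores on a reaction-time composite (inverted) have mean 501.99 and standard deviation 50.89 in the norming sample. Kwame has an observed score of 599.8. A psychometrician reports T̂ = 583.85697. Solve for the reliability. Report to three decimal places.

T̂ = ρX + (1 − ρ)μ  ⇒  T̂ − μ = ρ(X − μ)
ρ = (T̂ − μ)/(X − μ) = (583.85697 − 501.99) / (599.8 − 501.99) = 81.86697 / 97.81 = 0.83700

0.837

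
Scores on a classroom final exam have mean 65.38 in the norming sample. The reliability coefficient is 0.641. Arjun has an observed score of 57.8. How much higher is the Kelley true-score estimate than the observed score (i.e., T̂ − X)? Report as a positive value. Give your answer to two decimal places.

Kelley's formula gives T̂ = 0.641·57.8 + 0.359·65.38 = 37.0498 + 23.47142 = 60.5212.
T̂ − X = 60.521 − 57.8 = 2.721 → 2.72

2.72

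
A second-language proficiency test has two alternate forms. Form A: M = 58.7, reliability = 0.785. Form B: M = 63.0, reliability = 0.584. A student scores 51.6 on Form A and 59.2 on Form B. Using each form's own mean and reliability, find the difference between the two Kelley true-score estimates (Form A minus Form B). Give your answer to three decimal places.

-7.654

T̂_A = 0.785(51.6) + 0.215(58.7) = 53.12650
T̂_B = 0.584(59.2) + 0.416(63.0) = 60.78080
T̂_A − T̂_B = -7.65430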